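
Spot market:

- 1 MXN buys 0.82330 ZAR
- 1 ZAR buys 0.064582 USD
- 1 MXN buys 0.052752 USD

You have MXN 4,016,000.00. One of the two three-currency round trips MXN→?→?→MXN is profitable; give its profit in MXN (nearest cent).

Profit: MXN 31,849.72

Profitable loop is MXN → ZAR → USD → MXN:
MXN 4,016,000.00 × 0.82330 = ZAR 3,306,372.80
ZAR 3,306,372.80 × 0.064582 = USD 213,532.17
USD 213,532.17 ÷ 0.052752 = MXN 4,047,849.72
Profit = MXN 4,047,849.72 − MXN 4,016,000.00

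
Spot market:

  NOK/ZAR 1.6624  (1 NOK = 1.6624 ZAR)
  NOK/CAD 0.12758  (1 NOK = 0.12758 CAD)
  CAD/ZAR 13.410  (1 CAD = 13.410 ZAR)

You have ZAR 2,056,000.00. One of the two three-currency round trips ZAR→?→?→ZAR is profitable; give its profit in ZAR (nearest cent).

Profitable loop is ZAR → NOK → CAD → ZAR:
ZAR 2,056,000.00 ÷ 1.6624 = NOK 1,236,766.12
NOK 1,236,766.12 × 0.12758 = CAD 157,786.62
CAD 157,786.62 × 13.410 = ZAR 2,115,918.60
Profit = ZAR 2,115,918.60 − ZAR 2,056,000.00

Profit: ZAR 59,918.60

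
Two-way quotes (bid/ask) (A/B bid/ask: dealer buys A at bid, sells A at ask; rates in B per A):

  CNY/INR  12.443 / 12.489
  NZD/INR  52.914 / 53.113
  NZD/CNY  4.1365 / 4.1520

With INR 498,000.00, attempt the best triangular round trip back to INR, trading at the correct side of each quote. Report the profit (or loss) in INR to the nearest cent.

Net profit: INR 10,176.91

Best loop INR → CNY → NZD → INR:
INR 498,000.00 ÷ 12.489 (buy CNY at ask) = CNY 39,875.09
CNY 39,875.09 ÷ 4.1520 (buy NZD at ask) = NZD 9,603.83
NZD 9,603.83 × 52.914 (sell NZD at bid) = INR 508,176.91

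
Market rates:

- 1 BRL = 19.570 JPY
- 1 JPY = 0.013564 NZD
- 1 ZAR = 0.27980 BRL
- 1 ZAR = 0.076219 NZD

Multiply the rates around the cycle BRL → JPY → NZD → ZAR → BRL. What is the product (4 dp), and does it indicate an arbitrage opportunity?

Around BRL → JPY → NZD → ZAR → BRL: 1 × 19.570 × 0.013564 ÷ 0.076219 × 0.27980 = 0.974458
Product < 1; profitable direction is BRL → ZAR → NZD → JPY → BRL.

0.9745 (arbitrage exists)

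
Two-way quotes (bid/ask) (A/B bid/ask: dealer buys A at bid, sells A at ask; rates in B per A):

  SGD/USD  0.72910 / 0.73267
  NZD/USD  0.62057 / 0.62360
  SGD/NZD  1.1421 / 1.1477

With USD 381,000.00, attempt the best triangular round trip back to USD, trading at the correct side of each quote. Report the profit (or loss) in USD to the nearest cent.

Best loop USD → NZD → SGD → USD:
USD 381,000.00 ÷ 0.62360 (buy NZD at ask) = NZD 610,968.57
NZD 610,968.57 ÷ 1.1477 (buy SGD at ask) = SGD 532,341.70
SGD 532,341.70 × 0.72910 (sell SGD at bid) = USD 388,130.33

Net profit: USD 7,130.33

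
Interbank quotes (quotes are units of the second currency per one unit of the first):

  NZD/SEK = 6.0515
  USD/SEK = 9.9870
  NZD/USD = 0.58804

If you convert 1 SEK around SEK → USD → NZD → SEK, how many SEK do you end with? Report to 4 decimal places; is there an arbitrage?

Around SEK → USD → NZD → SEK: 1 ÷ 9.9870 ÷ 0.58804 × 6.0515 = 1.030436
Product > 1; profitable direction is SEK → USD → NZD → SEK.

1.0304 (arbitrage exists)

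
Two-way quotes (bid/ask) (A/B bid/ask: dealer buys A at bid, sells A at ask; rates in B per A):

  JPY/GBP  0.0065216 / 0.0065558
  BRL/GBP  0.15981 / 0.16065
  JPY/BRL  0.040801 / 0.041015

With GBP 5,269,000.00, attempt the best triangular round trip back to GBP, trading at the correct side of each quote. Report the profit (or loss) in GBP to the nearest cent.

Net result: GBP -28,445.26 (no profitable arbitrage after spreads)

Best loop GBP → JPY → BRL → GBP:
GBP 5,269,000.00 ÷ 0.0065558 (buy JPY at ask) = JPY 803,715,794
JPY 803,715,794 × 0.040801 (sell JPY at bid) = BRL 32,792,408.10
BRL 32,792,408.10 × 0.15981 (sell BRL at bid) = GBP 5,240,554.74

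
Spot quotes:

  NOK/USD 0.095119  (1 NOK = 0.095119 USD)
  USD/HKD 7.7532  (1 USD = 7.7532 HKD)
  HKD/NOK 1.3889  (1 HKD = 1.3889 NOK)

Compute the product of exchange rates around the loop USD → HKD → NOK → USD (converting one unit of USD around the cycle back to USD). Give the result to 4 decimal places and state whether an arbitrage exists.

1.0243 (arbitrage exists)

Around USD → HKD → NOK → USD: 1 × 7.7532 × 1.3889 × 0.095119 = 1.024281
Product > 1; profitable direction is USD → HKD → NOK → USD.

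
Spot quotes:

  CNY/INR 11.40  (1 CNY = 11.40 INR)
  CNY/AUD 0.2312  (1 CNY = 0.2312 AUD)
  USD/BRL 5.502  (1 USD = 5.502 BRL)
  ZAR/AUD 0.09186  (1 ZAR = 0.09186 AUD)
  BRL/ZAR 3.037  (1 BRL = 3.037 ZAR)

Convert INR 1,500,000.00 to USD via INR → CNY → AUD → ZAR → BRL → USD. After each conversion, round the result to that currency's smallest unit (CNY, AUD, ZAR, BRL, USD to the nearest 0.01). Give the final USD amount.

INR 1,500,000.00 ÷ 11.40 = CNY 131,578.95
CNY 131,578.95 × 0.2312 = AUD 30,421.05
AUD 30,421.05 ÷ 0.09186 = ZAR 331,167.54
ZAR 331,167.54 ÷ 3.037 = BRL 109,044.30
BRL 109,044.30 ÷ 5.502 = USD 19,819.03

USD 19,819.03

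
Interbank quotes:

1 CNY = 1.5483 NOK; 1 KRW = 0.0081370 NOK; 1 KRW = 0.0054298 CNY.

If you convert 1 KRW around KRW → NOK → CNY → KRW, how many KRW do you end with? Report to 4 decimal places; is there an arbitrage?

0.9679 (arbitrage exists)

Around KRW → NOK → CNY → KRW: 1 × 0.0081370 ÷ 1.5483 ÷ 0.0054298 = 0.967889
Product < 1; profitable direction is KRW → CNY → NOK → KRW.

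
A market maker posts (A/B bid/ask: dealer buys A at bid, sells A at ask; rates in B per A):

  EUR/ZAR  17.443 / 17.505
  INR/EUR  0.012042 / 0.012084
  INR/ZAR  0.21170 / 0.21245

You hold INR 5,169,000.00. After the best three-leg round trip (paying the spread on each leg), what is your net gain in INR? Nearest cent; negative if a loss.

Net profit: INR 4,143.89

Best loop INR → ZAR → EUR → INR:
INR 5,169,000.00 × 0.21170 (sell INR at bid) = ZAR 1,094,277.30
ZAR 1,094,277.30 ÷ 17.505 (buy EUR at ask) = EUR 62,512.27
EUR 62,512.27 ÷ 0.012084 (buy INR at ask) = INR 5,173,143.89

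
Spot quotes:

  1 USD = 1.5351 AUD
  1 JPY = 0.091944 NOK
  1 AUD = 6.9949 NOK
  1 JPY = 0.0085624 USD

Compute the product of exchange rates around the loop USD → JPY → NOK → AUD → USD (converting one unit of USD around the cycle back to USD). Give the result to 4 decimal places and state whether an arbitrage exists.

Around USD → JPY → NOK → AUD → USD: 1 ÷ 0.0085624 × 0.091944 ÷ 6.9949 ÷ 1.5351 = 1.000022
Product ≈ 1 (deviation 0.002%, within rounding noise).

1.0000 (no arbitrage)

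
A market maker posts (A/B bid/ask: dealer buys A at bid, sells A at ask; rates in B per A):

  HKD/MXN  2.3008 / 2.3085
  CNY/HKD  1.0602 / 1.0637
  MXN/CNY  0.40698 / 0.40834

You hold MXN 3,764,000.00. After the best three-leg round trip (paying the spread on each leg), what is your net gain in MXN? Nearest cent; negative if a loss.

Net result: MXN -10,134.98 (no profitable arbitrage after spreads)

Best loop MXN → HKD → CNY → MXN:
MXN 3,764,000.00 ÷ 2.3085 (buy HKD at ask) = HKD 1,630,495.99
HKD 1,630,495.99 ÷ 1.0637 (buy CNY at ask) = CNY 1,532,853.24
CNY 1,532,853.24 ÷ 0.40834 (buy MXN at ask) = MXN 3,753,865.02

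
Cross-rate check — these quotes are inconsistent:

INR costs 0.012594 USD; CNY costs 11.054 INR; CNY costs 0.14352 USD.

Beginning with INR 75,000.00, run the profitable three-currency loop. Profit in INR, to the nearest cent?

Profit: INR 2,319.77

Profitable loop is INR → CNY → USD → INR:
INR 75,000.00 ÷ 11.054 = CNY 6,784.87
CNY 6,784.87 × 0.14352 = USD 973.77
USD 973.77 ÷ 0.012594 = INR 77,319.77
Profit = INR 77,319.77 − INR 75,000.00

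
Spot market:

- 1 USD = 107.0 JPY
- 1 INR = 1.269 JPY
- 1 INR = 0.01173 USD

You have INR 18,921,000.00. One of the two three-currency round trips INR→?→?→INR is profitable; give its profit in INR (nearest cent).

Profitable loop is INR → JPY → USD → INR:
INR 18,921,000.00 × 1.269 = JPY 24,010,749
JPY 24,010,749 ÷ 107.0 = USD 224,399.52
USD 224,399.52 ÷ 0.01173 = INR 19,130,394.15
Profit = INR 19,130,394.15 − INR 18,921,000.00

Profit: INR 209,394.15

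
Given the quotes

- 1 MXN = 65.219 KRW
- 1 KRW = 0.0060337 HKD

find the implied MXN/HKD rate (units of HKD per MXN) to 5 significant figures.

1 MXN × 65.219 = 65.219 KRW
65.219 KRW × 0.0060337 = 0.393512 HKD

MXN/HKD = 0.39351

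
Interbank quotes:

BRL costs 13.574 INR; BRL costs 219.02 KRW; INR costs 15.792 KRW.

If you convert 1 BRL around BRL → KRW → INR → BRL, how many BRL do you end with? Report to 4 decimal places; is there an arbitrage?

1.0217 (arbitrage exists)

Around BRL → KRW → INR → BRL: 1 × 219.02 ÷ 15.792 ÷ 13.574 = 1.021736
Product > 1; profitable direction is BRL → KRW → INR → BRL.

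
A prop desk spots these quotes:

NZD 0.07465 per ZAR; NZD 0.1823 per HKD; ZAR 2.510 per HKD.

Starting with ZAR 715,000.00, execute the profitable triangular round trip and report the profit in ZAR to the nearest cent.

Profitable loop is ZAR → NZD → HKD → ZAR:
ZAR 715,000.00 × 0.07465 = NZD 53,374.75
NZD 53,374.75 ÷ 0.1823 = HKD 292,785.24
HKD 292,785.24 × 2.510 = ZAR 734,890.96
Profit = ZAR 734,890.96 − ZAR 715,000.00

Profit: ZAR 19,890.96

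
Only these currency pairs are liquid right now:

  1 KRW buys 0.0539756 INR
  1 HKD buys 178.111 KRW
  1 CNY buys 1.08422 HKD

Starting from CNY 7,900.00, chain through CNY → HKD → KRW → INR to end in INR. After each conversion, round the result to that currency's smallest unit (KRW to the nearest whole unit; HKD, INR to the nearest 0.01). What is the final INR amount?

INR 82,344.15

CNY 7,900.00 × 1.08422 = HKD 8,565.34
HKD 8,565.34 × 178.111 = KRW 1,525,581
KRW 1,525,581 × 0.0539756 = INR 82,344.15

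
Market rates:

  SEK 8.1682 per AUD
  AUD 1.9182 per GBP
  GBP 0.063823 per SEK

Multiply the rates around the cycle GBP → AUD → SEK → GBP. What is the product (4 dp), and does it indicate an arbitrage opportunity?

Around GBP → AUD → SEK → GBP: 1 × 1.9182 × 8.1682 × 0.063823 = 0.999994
Product ≈ 1 (deviation 0.001%, within rounding noise).

1.0000 (no arbitrage)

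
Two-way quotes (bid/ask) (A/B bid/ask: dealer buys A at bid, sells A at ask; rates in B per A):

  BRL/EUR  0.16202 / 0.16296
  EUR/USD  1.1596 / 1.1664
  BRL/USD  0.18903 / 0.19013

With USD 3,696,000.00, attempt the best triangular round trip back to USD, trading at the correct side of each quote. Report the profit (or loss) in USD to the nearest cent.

Best loop USD → EUR → BRL → USD:
USD 3,696,000.00 ÷ 1.1664 (buy EUR at ask) = EUR 3,168,724.28
EUR 3,168,724.28 ÷ 0.16296 (buy BRL at ask) = BRL 19,444,797.99
BRL 19,444,797.99 × 0.18903 (sell BRL at bid) = USD 3,675,650.16

Net result: USD -20,349.84 (no profitable arbitrage after spreads)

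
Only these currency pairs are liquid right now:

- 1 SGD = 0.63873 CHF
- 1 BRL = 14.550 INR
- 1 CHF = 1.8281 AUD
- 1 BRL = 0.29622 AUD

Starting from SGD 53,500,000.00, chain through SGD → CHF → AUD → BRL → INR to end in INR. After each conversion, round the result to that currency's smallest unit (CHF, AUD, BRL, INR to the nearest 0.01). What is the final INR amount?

SGD 53,500,000.00 × 0.63873 = CHF 34,172,055.00
CHF 34,172,055.00 × 1.8281 = AUD 62,469,933.75
AUD 62,469,933.75 ÷ 0.29622 = BRL 210,890,330.67
BRL 210,890,330.67 × 14.550 = INR 3,068,454,311.25

INR 3,068,454,311.25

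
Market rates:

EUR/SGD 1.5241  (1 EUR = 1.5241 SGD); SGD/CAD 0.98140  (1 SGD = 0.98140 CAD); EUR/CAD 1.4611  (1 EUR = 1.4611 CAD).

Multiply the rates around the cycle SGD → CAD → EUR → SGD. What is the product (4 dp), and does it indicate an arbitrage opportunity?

Around SGD → CAD → EUR → SGD: 1 × 0.98140 ÷ 1.4611 × 1.5241 = 1.023716
Product > 1; profitable direction is SGD → CAD → EUR → SGD.

1.0237 (arbitrage exists)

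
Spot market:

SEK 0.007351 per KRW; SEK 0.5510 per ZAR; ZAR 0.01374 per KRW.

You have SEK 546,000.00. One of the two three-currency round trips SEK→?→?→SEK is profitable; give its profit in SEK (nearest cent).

Profitable loop is SEK → KRW → ZAR → SEK:
SEK 546,000.00 ÷ 0.007351 = KRW 74,275,609
KRW 74,275,609 × 0.01374 = ZAR 1,020,546.86
ZAR 1,020,546.86 × 0.5510 = SEK 562,321.32
Profit = SEK 562,321.32 − SEK 546,000.00

Profit: SEK 16,321.32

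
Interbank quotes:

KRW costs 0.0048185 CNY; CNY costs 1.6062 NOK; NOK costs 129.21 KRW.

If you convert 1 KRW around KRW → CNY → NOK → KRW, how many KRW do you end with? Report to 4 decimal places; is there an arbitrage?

Around KRW → CNY → NOK → KRW: 1 × 0.0048185 × 1.6062 × 129.21 = 1.000018
Product ≈ 1 (deviation 0.002%, within rounding noise).

1.0000 (no arbitrage)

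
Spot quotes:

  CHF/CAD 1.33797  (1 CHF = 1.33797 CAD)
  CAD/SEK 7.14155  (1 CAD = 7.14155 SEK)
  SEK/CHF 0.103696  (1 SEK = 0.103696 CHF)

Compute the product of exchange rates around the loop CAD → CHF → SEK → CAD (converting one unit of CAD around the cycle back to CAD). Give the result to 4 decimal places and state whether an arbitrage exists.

Around CAD → CHF → SEK → CAD: 1 ÷ 1.33797 ÷ 0.103696 ÷ 7.14155 = 1.009251
Product > 1; profitable direction is CAD → CHF → SEK → CAD.

1.0093 (arbitrage exists)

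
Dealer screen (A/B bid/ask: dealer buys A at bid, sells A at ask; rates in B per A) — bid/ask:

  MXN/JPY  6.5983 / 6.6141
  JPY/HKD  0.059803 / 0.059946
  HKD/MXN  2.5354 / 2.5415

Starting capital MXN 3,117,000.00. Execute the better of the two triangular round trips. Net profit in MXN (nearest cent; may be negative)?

Best loop MXN → JPY → HKD → MXN:
MXN 3,117,000.00 × 6.5983 (sell MXN at bid) = JPY 20,566,901
JPY 20,566,901 × 0.059803 (sell JPY at bid) = HKD 1,229,962.39
HKD 1,229,962.39 × 2.5354 (sell HKD at bid) = MXN 3,118,446.63

Net profit: MXN 1,446.63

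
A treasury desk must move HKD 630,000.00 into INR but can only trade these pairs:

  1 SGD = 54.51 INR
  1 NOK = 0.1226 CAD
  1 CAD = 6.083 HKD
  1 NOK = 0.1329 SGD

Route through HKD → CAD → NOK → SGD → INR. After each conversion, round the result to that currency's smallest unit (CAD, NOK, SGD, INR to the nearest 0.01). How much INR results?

INR 6,119,746.67

HKD 630,000.00 ÷ 6.083 = CAD 103,567.32
CAD 103,567.32 ÷ 0.1226 = NOK 844,757.91
NOK 844,757.91 × 0.1329 = SGD 112,268.33
SGD 112,268.33 × 54.51 = INR 6,119,746.67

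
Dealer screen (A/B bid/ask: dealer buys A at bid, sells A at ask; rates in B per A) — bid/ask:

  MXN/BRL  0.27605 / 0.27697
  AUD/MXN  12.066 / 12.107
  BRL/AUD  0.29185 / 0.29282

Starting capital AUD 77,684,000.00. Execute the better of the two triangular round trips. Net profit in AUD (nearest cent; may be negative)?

Net profit: AUD 1,431,498.68

Best loop AUD → BRL → MXN → AUD:
AUD 77,684,000.00 ÷ 0.29282 (buy BRL at ask) = BRL 265,296,086.33
BRL 265,296,086.33 ÷ 0.27697 (buy MXN at ask) = MXN 957,851,342.50
MXN 957,851,342.50 ÷ 12.107 (buy AUD at ask) = AUD 79,115,498.68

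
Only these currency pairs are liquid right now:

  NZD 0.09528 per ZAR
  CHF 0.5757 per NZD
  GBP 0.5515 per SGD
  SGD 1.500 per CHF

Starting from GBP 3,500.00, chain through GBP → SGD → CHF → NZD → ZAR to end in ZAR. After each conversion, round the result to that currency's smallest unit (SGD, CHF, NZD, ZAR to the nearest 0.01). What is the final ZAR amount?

ZAR 77,131.82

GBP 3,500.00 ÷ 0.5515 = SGD 6,346.33
SGD 6,346.33 ÷ 1.500 = CHF 4,230.89
CHF 4,230.89 ÷ 0.5757 = NZD 7,349.12
NZD 7,349.12 ÷ 0.09528 = ZAR 77,131.82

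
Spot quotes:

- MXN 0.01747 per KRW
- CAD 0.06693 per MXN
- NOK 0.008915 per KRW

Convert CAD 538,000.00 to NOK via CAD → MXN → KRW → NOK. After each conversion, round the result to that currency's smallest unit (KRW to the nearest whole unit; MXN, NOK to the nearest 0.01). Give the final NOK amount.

NOK 4,101,945.57

CAD 538,000.00 ÷ 0.06693 = MXN 8,038,248.92
MXN 8,038,248.92 ÷ 0.01747 = KRW 460,117,282
KRW 460,117,282 × 0.008915 = NOK 4,101,945.57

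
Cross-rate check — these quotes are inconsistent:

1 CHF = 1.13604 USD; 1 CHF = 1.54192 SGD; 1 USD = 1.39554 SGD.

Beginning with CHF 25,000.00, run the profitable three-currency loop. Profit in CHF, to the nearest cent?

Profitable loop is CHF → USD → SGD → CHF:
CHF 25,000.00 × 1.13604 = USD 28,401.00
USD 28,401.00 × 1.39554 = SGD 39,634.73
SGD 39,634.73 ÷ 1.54192 = CHF 25,704.79
Profit = CHF 25,704.79 − CHF 25,000.00

Profit: CHF 704.79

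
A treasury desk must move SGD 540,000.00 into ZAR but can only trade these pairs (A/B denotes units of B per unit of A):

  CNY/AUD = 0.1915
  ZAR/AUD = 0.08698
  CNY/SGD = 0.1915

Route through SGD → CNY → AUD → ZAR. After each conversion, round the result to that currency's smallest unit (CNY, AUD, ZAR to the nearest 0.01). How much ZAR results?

ZAR 6,208,323.75

SGD 540,000.00 ÷ 0.1915 = CNY 2,819,843.34
CNY 2,819,843.34 × 0.1915 = AUD 540,000.00
AUD 540,000.00 ÷ 0.08698 = ZAR 6,208,323.75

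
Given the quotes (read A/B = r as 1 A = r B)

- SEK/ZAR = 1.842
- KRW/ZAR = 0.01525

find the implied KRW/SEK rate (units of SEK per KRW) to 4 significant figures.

KRW/SEK = 0.008279

1 KRW × 0.01525 = 0.01525 ZAR
0.01525 ZAR ÷ 1.842 = 0.00827904 SEK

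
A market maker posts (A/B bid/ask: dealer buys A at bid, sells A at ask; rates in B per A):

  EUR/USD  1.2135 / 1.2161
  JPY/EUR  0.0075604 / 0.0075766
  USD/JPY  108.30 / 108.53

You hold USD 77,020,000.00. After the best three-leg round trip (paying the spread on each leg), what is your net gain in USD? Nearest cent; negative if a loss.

Net profit: USD 1,161.42

Best loop USD → EUR → JPY → USD:
USD 77,020,000.00 ÷ 1.2161 (buy EUR at ask) = EUR 63,333,607.43
EUR 63,333,607.43 ÷ 0.0075766 (buy JPY at ask) = JPY 8,359,106,649
JPY 8,359,106,649 ÷ 108.53 (buy USD at ask) = USD 77,021,161.42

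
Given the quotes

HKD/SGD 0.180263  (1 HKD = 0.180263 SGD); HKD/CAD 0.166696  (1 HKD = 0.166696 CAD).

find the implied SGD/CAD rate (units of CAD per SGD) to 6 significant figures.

1 SGD ÷ 0.180263 = 5.54745 HKD
5.54745 HKD × 0.166696 = 0.924738 CAD

SGD/CAD = 0.924738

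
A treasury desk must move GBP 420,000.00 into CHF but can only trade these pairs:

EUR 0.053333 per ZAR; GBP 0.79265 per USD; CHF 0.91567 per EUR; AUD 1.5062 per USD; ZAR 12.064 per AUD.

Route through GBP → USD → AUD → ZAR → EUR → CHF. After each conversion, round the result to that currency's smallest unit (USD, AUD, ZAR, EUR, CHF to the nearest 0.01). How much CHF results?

GBP 420,000.00 ÷ 0.79265 = USD 529,868.16
USD 529,868.16 × 1.5062 = AUD 798,087.42
AUD 798,087.42 × 12.064 = ZAR 9,628,126.63
ZAR 9,628,126.63 × 0.053333 = EUR 513,496.88
EUR 513,496.88 × 0.91567 = CHF 470,193.69

CHF 470,193.69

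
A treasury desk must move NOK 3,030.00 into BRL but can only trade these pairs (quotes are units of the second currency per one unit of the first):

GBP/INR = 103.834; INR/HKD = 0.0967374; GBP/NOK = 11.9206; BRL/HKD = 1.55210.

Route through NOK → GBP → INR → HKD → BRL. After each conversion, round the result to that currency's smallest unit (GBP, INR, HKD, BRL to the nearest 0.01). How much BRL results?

BRL 1,644.96

NOK 3,030.00 ÷ 11.9206 = GBP 254.18
GBP 254.18 × 103.834 = INR 26,392.53
INR 26,392.53 × 0.0967374 = HKD 2,553.14
HKD 2,553.14 ÷ 1.55210 = BRL 1,644.96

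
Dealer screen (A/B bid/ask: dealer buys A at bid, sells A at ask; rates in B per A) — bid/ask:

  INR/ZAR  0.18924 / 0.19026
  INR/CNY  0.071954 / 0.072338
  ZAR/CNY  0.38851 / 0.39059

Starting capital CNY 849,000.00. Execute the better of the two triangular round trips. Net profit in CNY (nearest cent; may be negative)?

Net profit: CNY 13,891.78

Best loop CNY → INR → ZAR → CNY:
CNY 849,000.00 ÷ 0.072338 (buy INR at ask) = INR 11,736,569.99
INR 11,736,569.99 × 0.18924 (sell INR at bid) = ZAR 2,221,028.51
ZAR 2,221,028.51 × 0.38851 (sell ZAR at bid) = CNY 862,891.78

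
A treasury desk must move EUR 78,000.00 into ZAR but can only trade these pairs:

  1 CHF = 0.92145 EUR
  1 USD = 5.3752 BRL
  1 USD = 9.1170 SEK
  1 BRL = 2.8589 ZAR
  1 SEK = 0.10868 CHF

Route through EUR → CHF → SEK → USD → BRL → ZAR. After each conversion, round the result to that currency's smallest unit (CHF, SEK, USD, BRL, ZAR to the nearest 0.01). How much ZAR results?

ZAR 1,312,849.16

EUR 78,000.00 ÷ 0.92145 = CHF 84,649.19
CHF 84,649.19 ÷ 0.10868 = SEK 778,884.71
SEK 778,884.71 ÷ 9.1170 = USD 85,432.13
USD 85,432.13 × 5.3752 = BRL 459,214.79
BRL 459,214.79 × 2.8589 = ZAR 1,312,849.16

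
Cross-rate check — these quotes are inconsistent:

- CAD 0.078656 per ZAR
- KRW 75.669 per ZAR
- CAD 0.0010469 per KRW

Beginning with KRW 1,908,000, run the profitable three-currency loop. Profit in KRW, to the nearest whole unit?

Profit: KRW 13,630

Profitable loop is KRW → CAD → ZAR → KRW:
KRW 1,908,000 × 0.0010469 = CAD 1,997.49
CAD 1,997.49 ÷ 0.078656 = ZAR 25,395.20
ZAR 25,395.20 × 75.669 = KRW 1,921,630
Profit = KRW 1,921,630 − KRW 1,908,000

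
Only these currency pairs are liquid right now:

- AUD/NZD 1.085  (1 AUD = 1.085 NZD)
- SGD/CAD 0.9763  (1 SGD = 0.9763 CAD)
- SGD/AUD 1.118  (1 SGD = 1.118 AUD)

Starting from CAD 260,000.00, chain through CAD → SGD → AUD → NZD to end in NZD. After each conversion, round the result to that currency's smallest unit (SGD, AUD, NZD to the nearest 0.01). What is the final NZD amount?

NZD 323,043.94

CAD 260,000.00 ÷ 0.9763 = SGD 266,311.58
SGD 266,311.58 × 1.118 = AUD 297,736.35
AUD 297,736.35 × 1.085 = NZD 323,043.94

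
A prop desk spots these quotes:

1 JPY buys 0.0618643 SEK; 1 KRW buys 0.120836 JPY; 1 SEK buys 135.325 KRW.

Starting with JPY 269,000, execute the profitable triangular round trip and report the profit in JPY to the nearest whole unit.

Profitable loop is JPY → SEK → KRW → JPY:
JPY 269,000 × 0.0618643 = SEK 16,641.50
SEK 16,641.50 × 135.325 = KRW 2,252,011
KRW 2,252,011 × 0.120836 = JPY 272,124
Profit = JPY 272,124 − JPY 269,000

Profit: JPY 3,124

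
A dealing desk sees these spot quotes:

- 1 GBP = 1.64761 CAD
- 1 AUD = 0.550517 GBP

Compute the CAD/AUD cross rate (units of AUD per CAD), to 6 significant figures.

1 CAD ÷ 1.64761 = 0.60694 GBP
0.60694 GBP ÷ 0.550517 = 1.10249 AUD

CAD/AUD = 1.10249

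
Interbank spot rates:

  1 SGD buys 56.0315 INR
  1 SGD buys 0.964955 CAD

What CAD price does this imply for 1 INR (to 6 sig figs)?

INR/CAD = 0.0172217

1 INR ÷ 56.0315 = 0.0178471 SGD
0.0178471 SGD × 0.964955 = 0.0172217 CAD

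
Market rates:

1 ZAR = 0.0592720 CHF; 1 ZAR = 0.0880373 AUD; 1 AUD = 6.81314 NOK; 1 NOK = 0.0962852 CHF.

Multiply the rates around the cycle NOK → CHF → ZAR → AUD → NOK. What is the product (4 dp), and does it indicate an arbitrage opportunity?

0.9744 (arbitrage exists)

Around NOK → CHF → ZAR → AUD → NOK: 1 × 0.0962852 ÷ 0.0592720 × 0.0880373 × 6.81314 = 0.974370
Product < 1; profitable direction is NOK → AUD → ZAR → CHF → NOK.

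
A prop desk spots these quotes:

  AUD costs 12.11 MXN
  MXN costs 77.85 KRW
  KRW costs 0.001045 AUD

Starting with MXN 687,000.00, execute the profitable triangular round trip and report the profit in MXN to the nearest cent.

Profit: MXN 10,328.94

Profitable loop is MXN → AUD → KRW → MXN:
MXN 687,000.00 ÷ 12.11 = AUD 56,729.98
AUD 56,729.98 ÷ 0.001045 = KRW 54,287,058
KRW 54,287,058 ÷ 77.85 = MXN 697,328.94
Profit = MXN 697,328.94 − MXN 687,000.00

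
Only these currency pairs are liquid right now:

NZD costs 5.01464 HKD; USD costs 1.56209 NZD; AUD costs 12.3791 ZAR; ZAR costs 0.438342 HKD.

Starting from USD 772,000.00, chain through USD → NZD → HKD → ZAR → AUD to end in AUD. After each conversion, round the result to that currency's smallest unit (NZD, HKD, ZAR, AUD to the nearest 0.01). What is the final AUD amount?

AUD 1,114,450.95

USD 772,000.00 × 1.56209 = NZD 1,205,933.48
NZD 1,205,933.48 × 5.01464 = HKD 6,047,322.27
HKD 6,047,322.27 ÷ 0.438342 = ZAR 13,795,899.71
ZAR 13,795,899.71 ÷ 12.3791 = AUD 1,114,450.95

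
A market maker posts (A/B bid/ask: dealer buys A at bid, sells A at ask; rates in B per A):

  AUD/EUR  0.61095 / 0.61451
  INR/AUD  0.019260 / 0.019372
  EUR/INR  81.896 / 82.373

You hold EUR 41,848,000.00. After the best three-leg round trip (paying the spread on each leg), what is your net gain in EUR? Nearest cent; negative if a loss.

Net profit: EUR 828,265.56

Best loop EUR → AUD → INR → EUR:
EUR 41,848,000.00 ÷ 0.61451 (buy AUD at ask) = AUD 68,099,786.82
AUD 68,099,786.82 ÷ 0.019372 (buy INR at ask) = INR 3,515,372,022.61
INR 3,515,372,022.61 ÷ 82.373 (buy EUR at ask) = EUR 42,676,265.56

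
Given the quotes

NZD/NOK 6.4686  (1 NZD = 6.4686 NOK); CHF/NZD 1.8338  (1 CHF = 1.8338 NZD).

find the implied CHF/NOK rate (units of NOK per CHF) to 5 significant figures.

CHF/NOK = 11.862

1 CHF × 1.8338 = 1.8338 NZD
1.8338 NZD × 6.4686 = 11.8621 NOK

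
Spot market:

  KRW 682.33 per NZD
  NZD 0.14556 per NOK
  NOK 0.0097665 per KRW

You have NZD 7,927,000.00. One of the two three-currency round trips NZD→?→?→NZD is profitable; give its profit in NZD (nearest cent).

Profit: NZD 245,094.70

Profitable loop is NZD → NOK → KRW → NZD:
NZD 7,927,000.00 ÷ 0.14556 = NOK 54,458,642.48
NOK 54,458,642.48 ÷ 0.0097665 = KRW 5,576,065,375
KRW 5,576,065,375 ÷ 682.33 = NZD 8,172,094.70
Profit = NZD 8,172,094.70 − NZD 7,927,000.00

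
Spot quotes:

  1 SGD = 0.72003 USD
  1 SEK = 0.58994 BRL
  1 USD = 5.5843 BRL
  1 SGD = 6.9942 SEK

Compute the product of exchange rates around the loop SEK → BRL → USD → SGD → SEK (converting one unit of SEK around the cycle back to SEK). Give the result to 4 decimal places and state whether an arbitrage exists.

1.0262 (arbitrage exists)

Around SEK → BRL → USD → SGD → SEK: 1 × 0.58994 ÷ 5.5843 ÷ 0.72003 × 6.9942 = 1.026187
Product > 1; profitable direction is SEK → BRL → USD → SGD → SEK.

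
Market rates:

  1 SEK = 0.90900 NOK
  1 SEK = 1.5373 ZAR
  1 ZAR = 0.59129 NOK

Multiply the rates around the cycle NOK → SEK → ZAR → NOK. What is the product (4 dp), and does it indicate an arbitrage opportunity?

1.0000 (no arbitrage)

Around NOK → SEK → ZAR → NOK: 1 ÷ 0.90900 × 1.5373 × 0.59129 = 0.999989
Product ≈ 1 (deviation 0.001%, within rounding noise).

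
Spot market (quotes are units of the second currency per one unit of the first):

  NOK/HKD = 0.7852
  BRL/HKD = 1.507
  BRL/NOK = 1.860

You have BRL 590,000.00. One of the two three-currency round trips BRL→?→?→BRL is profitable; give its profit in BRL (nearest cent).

Profitable loop is BRL → HKD → NOK → BRL:
BRL 590,000.00 × 1.507 = HKD 889,130.00
HKD 889,130.00 ÷ 0.7852 = NOK 1,132,361.18
NOK 1,132,361.18 ÷ 1.860 = BRL 608,796.33
Profit = BRL 608,796.33 − BRL 590,000.00

Profit: BRL 18,796.33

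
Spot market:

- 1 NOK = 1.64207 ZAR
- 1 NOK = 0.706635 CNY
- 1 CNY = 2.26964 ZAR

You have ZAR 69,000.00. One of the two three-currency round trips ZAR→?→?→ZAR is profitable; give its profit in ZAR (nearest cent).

Profit: ZAR 1,646.17

Profitable loop is ZAR → CNY → NOK → ZAR:
ZAR 69,000.00 ÷ 2.26964 = CNY 30,401.30
CNY 30,401.30 ÷ 0.706635 = NOK 43,022.63
NOK 43,022.63 × 1.64207 = ZAR 70,646.17
Profit = ZAR 70,646.17 − ZAR 69,000.00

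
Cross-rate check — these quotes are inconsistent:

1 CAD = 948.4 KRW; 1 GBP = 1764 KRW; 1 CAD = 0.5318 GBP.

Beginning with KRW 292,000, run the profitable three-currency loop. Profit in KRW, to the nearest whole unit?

Profit: KRW 3,208

Profitable loop is KRW → GBP → CAD → KRW:
KRW 292,000 ÷ 1764 = GBP 165.53
GBP 165.53 ÷ 0.5318 = CAD 311.27
CAD 311.27 × 948.4 = KRW 295,208
Profit = KRW 295,208 − KRW 292,000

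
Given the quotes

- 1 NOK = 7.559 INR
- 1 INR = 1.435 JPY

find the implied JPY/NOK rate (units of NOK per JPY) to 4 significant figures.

JPY/NOK = 0.09219

1 JPY ÷ 1.435 = 0.696864 INR
0.696864 INR ÷ 7.559 = 0.09219 NOK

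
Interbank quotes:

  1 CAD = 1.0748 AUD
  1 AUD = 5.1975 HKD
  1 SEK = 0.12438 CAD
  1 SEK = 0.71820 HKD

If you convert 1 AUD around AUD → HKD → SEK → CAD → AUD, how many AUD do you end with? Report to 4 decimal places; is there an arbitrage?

Around AUD → HKD → SEK → CAD → AUD: 1 × 5.1975 ÷ 0.71820 × 0.12438 × 1.0748 = 0.967447
Product < 1; profitable direction is AUD → CAD → SEK → HKD → AUD.

0.9674 (arbitrage exists)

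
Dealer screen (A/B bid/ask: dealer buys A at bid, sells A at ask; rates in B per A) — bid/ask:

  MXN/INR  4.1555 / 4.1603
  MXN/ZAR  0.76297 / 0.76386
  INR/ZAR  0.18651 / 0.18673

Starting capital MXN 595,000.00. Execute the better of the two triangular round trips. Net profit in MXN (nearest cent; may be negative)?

Net profit: MXN 8,710.33

Best loop MXN → INR → ZAR → MXN:
MXN 595,000.00 × 4.1555 (sell MXN at bid) = INR 2,472,522.50
INR 2,472,522.50 × 0.18651 (sell INR at bid) = ZAR 461,150.17
ZAR 461,150.17 ÷ 0.76386 (buy MXN at ask) = MXN 603,710.33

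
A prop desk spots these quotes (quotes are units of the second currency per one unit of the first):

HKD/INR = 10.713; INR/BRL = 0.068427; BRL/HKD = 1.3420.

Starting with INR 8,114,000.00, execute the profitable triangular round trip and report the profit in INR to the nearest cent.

Profit: INR 133,909.42

Profitable loop is INR → HKD → BRL → INR:
INR 8,114,000.00 ÷ 10.713 = HKD 757,397.55
HKD 757,397.55 ÷ 1.3420 = BRL 564,379.70
BRL 564,379.70 ÷ 0.068427 = INR 8,247,909.42
Profit = INR 8,247,909.42 − INR 8,114,000.00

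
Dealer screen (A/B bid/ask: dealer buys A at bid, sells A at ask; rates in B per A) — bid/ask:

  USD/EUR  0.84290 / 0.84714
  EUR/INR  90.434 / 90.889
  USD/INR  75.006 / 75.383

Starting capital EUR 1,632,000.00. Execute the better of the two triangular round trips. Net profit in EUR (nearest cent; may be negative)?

Net profit: EUR 18,268.20

Best loop EUR → INR → USD → EUR:
EUR 1,632,000.00 × 90.434 (sell EUR at bid) = INR 147,588,288.00
INR 147,588,288.00 ÷ 75.383 (buy USD at ask) = USD 1,957,845.77
USD 1,957,845.77 × 0.84290 (sell USD at bid) = EUR 1,650,268.20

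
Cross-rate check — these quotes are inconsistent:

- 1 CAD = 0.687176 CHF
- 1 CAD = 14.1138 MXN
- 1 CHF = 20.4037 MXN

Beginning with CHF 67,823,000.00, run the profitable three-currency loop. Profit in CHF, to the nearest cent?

Profit: CHF 449,222.74

Profitable loop is CHF → CAD → MXN → CHF:
CHF 67,823,000.00 ÷ 0.687176 = CAD 98,698,150.11
CAD 98,698,150.11 × 14.1138 = MXN 1,393,005,951.02
MXN 1,393,005,951.02 ÷ 20.4037 = CHF 68,272,222.74
Profit = CHF 68,272,222.74 − CHF 67,823,000.00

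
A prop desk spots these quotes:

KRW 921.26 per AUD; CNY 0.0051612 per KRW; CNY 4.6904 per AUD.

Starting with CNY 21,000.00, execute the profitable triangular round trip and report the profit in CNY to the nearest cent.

Profitable loop is CNY → AUD → KRW → CNY:
CNY 21,000.00 ÷ 4.6904 = AUD 4,477.23
AUD 4,477.23 × 921.26 = KRW 4,124,693
KRW 4,124,693 × 0.0051612 = CNY 21,288.37
Profit = CNY 21,288.37 − CNY 21,000.00

Profit: CNY 288.37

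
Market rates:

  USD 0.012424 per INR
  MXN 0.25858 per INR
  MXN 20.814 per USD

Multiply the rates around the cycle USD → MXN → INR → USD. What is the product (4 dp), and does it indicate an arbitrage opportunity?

1.0001 (no arbitrage)

Around USD → MXN → INR → USD: 1 × 20.814 ÷ 0.25858 × 0.012424 = 1.000051
Product ≈ 1 (deviation 0.005%, within rounding noise).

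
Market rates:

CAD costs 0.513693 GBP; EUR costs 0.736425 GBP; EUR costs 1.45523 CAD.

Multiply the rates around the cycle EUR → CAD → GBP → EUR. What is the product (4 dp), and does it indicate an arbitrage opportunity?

1.0151 (arbitrage exists)

Around EUR → CAD → GBP → EUR: 1 × 1.45523 × 0.513693 ÷ 0.736425 = 1.015095
Product > 1; profitable direction is EUR → CAD → GBP → EUR.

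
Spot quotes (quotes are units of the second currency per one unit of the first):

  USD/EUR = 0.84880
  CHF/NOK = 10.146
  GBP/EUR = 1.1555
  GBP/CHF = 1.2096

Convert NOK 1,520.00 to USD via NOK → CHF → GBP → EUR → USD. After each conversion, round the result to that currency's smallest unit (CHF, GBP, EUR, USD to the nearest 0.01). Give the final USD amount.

USD 168.60

NOK 1,520.00 ÷ 10.146 = CHF 149.81
CHF 149.81 ÷ 1.2096 = GBP 123.85
GBP 123.85 × 1.1555 = EUR 143.11
EUR 143.11 ÷ 0.84880 = USD 168.60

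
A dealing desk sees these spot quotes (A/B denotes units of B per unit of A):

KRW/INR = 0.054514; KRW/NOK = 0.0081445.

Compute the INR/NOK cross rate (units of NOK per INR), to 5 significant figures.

INR/NOK = 0.14940

1 INR ÷ 0.054514 = 18.3439 KRW
18.3439 KRW × 0.0081445 = 0.149402 NOK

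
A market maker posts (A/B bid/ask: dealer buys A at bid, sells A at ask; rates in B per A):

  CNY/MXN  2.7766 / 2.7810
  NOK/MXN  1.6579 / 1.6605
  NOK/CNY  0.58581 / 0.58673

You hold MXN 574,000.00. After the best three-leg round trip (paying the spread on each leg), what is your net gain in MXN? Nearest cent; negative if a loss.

Best loop MXN → CNY → NOK → MXN:
MXN 574,000.00 ÷ 2.7810 (buy CNY at ask) = CNY 206,400.58
CNY 206,400.58 ÷ 0.58673 (buy NOK at ask) = NOK 351,781.19
NOK 351,781.19 × 1.6579 (sell NOK at bid) = MXN 583,218.03

Net profit: MXN 9,218.03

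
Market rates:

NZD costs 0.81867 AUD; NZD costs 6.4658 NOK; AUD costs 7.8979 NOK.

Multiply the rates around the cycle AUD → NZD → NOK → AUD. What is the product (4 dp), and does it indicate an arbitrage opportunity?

Around AUD → NZD → NOK → AUD: 1 ÷ 0.81867 × 6.4658 ÷ 7.8979 = 1.000004
Product ≈ 1 (deviation 0.000%, within rounding noise).

1.0000 (no arbitrage)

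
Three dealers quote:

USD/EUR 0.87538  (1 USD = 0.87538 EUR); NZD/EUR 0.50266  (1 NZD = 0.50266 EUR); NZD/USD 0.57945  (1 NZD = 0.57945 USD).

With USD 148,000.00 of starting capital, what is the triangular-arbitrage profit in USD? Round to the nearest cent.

Profit: USD 1,348.19

Profitable loop is USD → EUR → NZD → USD:
USD 148,000.00 × 0.87538 = EUR 129,556.24
EUR 129,556.24 ÷ 0.50266 = NZD 257,741.30
NZD 257,741.30 × 0.57945 = USD 149,348.19
Profit = USD 149,348.19 − USD 148,000.00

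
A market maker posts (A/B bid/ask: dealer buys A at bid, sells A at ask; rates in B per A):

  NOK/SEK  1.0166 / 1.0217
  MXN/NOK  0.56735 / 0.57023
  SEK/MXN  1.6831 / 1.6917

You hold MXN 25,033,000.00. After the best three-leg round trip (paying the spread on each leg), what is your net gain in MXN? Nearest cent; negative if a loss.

Net profit: MXN 365,969.39

Best loop MXN → SEK → NOK → MXN:
MXN 25,033,000.00 ÷ 1.6917 (buy SEK at ask) = SEK 14,797,540.94
SEK 14,797,540.94 ÷ 1.0217 (buy NOK at ask) = NOK 14,483,254.32
NOK 14,483,254.32 ÷ 0.57023 (buy MXN at ask) = MXN 25,398,969.39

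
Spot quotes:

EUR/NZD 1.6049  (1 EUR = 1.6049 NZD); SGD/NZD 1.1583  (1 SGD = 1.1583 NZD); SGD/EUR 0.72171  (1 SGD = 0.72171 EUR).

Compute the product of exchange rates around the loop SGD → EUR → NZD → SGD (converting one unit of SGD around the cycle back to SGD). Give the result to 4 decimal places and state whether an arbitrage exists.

Around SGD → EUR → NZD → SGD: 1 × 0.72171 × 1.6049 ÷ 1.1583 = 0.999976
Product ≈ 1 (deviation 0.002%, within rounding noise).

1.0000 (no arbitrage)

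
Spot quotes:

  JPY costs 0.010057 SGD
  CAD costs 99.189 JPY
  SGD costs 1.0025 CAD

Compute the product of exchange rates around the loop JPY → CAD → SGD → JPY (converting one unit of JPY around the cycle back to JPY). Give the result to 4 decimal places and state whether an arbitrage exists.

Around JPY → CAD → SGD → JPY: 1 ÷ 99.189 ÷ 1.0025 ÷ 0.010057 = 0.999962
Product ≈ 1 (deviation 0.004%, within rounding noise).

1.0000 (no arbitrage)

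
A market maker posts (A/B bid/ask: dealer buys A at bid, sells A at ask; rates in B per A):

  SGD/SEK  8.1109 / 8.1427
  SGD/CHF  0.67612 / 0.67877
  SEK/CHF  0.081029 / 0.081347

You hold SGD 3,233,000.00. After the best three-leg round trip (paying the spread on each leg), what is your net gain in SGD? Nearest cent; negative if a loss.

Best loop SGD → CHF → SEK → SGD:
SGD 3,233,000.00 × 0.67612 (sell SGD at bid) = CHF 2,185,895.96
CHF 2,185,895.96 ÷ 0.081347 (buy SEK at ask) = SEK 26,871,254.75
SEK 26,871,254.75 ÷ 8.1427 (buy SGD at ask) = SGD 3,300,042.34

Net profit: SGD 67,042.34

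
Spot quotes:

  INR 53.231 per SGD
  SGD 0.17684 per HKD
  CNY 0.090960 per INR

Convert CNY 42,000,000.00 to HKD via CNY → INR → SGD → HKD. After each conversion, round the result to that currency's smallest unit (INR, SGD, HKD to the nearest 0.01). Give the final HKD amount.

HKD 49,051,659.81

CNY 42,000,000.00 ÷ 0.090960 = INR 461,741,424.80
INR 461,741,424.80 ÷ 53.231 = SGD 8,674,295.52
SGD 8,674,295.52 ÷ 0.17684 = HKD 49,051,659.81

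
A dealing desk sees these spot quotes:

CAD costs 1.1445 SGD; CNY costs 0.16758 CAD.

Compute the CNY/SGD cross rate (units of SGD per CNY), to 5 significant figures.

CNY/SGD = 0.19180

1 CNY × 0.16758 = 0.16758 CAD
0.16758 CAD × 1.1445 = 0.191795 SGD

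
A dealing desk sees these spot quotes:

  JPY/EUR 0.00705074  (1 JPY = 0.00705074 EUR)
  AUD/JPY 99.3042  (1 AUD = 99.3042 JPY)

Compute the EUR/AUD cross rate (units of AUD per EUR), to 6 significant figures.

EUR/AUD = 1.42823

1 EUR ÷ 0.00705074 = 141.829 JPY
141.829 JPY ÷ 99.3042 = 1.42823 AUD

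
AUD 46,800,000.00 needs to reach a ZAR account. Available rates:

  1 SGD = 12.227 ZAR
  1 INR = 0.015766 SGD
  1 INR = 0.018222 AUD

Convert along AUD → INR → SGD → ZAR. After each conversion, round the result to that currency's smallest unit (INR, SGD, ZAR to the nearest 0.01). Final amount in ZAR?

ZAR 495,098,083.55

AUD 46,800,000.00 ÷ 0.018222 = INR 2,568,324,003.95
INR 2,568,324,003.95 × 0.015766 = SGD 40,492,196.25
SGD 40,492,196.25 × 12.227 = ZAR 495,098,083.55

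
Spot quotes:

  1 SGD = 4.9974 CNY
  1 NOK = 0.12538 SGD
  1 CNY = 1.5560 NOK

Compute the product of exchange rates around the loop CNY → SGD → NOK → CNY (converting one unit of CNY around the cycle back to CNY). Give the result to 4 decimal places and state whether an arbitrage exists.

1.0257 (arbitrage exists)

Around CNY → SGD → NOK → CNY: 1 ÷ 4.9974 ÷ 0.12538 ÷ 1.5560 = 1.025695
Product > 1; profitable direction is CNY → SGD → NOK → CNY.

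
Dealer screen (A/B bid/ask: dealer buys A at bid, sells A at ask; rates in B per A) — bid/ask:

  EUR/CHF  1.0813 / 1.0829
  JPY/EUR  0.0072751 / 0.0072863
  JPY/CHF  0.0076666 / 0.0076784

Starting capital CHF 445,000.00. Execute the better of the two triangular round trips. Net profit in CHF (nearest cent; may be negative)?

Best loop CHF → JPY → EUR → CHF:
CHF 445,000.00 ÷ 0.0076784 (buy JPY at ask) = JPY 57,954,782
JPY 57,954,782 × 0.0072751 (sell JPY at bid) = EUR 421,626.84
EUR 421,626.84 × 1.0813 (sell EUR at bid) = CHF 455,905.10

Net profit: CHF 10,905.10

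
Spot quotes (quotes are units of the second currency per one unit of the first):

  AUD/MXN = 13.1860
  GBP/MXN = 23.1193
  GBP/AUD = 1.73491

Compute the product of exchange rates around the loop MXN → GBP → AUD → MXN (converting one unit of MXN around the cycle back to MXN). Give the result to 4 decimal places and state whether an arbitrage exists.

0.9895 (arbitrage exists)

Around MXN → GBP → AUD → MXN: 1 ÷ 23.1193 × 1.73491 × 13.1860 = 0.989499
Product < 1; profitable direction is MXN → AUD → GBP → MXN.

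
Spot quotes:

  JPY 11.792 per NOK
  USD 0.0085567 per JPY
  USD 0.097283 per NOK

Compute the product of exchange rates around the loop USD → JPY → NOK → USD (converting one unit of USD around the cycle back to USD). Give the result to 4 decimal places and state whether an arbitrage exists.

Around USD → JPY → NOK → USD: 1 ÷ 0.0085567 ÷ 11.792 × 0.097283 = 0.964147
Product < 1; profitable direction is USD → NOK → JPY → USD.

0.9641 (arbitrage exists)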